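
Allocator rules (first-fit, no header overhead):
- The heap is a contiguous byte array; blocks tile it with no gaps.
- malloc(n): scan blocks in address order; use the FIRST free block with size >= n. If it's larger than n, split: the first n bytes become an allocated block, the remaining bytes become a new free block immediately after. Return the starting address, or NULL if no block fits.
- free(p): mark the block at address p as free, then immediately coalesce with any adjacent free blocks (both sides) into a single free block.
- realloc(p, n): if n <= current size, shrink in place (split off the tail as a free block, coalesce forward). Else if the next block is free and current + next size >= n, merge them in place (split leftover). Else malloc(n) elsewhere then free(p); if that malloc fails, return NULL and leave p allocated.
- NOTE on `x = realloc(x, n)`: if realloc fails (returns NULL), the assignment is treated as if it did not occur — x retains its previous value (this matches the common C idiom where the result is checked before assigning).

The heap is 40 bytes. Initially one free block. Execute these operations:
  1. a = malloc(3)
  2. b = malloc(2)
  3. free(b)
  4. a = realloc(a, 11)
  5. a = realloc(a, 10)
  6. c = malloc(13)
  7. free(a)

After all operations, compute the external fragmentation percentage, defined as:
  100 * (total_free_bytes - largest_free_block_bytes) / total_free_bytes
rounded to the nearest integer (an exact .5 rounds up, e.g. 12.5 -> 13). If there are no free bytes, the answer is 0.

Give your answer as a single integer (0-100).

Answer: 37

Derivation:
Op 1: a = malloc(3) -> a = 0; heap: [0-2 ALLOC][3-39 FREE]
Op 2: b = malloc(2) -> b = 3; heap: [0-2 ALLOC][3-4 ALLOC][5-39 FREE]
Op 3: free(b) -> (freed b); heap: [0-2 ALLOC][3-39 FREE]
Op 4: a = realloc(a, 11) -> a = 0; heap: [0-10 ALLOC][11-39 FREE]
Op 5: a = realloc(a, 10) -> a = 0; heap: [0-9 ALLOC][10-39 FREE]
Op 6: c = malloc(13) -> c = 10; heap: [0-9 ALLOC][10-22 ALLOC][23-39 FREE]
Op 7: free(a) -> (freed a); heap: [0-9 FREE][10-22 ALLOC][23-39 FREE]
Free blocks: [10 17] total_free=27 largest=17 -> 100*(27-17)/27 = 1000/27 ≈ 37.037 -> rounds to 37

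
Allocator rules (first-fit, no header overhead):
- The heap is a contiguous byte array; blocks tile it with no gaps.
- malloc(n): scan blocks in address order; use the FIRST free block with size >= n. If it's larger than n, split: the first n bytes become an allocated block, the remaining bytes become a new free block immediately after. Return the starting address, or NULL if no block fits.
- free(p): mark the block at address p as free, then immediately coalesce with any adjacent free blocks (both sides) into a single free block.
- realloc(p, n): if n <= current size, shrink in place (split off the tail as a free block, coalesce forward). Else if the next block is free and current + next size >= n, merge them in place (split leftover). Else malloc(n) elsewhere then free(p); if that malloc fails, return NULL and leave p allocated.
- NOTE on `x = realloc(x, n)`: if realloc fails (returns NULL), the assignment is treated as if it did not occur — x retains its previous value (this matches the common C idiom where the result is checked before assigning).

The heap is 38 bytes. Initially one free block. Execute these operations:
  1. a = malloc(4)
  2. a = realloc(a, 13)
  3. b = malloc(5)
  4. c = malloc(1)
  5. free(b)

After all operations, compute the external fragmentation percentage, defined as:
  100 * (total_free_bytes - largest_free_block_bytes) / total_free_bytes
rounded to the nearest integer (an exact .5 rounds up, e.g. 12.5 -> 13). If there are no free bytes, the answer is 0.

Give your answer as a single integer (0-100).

Answer: 21

Derivation:
Op 1: a = malloc(4) -> a = 0; heap: [0-3 ALLOC][4-37 FREE]
Op 2: a = realloc(a, 13) -> a = 0; heap: [0-12 ALLOC][13-37 FREE]
Op 3: b = malloc(5) -> b = 13; heap: [0-12 ALLOC][13-17 ALLOC][18-37 FREE]
Op 4: c = malloc(1) -> c = 18; heap: [0-12 ALLOC][13-17 ALLOC][18-18 ALLOC][19-37 FREE]
Op 5: free(b) -> (freed b); heap: [0-12 ALLOC][13-17 FREE][18-18 ALLOC][19-37 FREE]
Free blocks: [5 19] total_free=24 largest=19 -> 100*(24-19)/24 = 500/24 ≈ 20.833 -> rounds to 21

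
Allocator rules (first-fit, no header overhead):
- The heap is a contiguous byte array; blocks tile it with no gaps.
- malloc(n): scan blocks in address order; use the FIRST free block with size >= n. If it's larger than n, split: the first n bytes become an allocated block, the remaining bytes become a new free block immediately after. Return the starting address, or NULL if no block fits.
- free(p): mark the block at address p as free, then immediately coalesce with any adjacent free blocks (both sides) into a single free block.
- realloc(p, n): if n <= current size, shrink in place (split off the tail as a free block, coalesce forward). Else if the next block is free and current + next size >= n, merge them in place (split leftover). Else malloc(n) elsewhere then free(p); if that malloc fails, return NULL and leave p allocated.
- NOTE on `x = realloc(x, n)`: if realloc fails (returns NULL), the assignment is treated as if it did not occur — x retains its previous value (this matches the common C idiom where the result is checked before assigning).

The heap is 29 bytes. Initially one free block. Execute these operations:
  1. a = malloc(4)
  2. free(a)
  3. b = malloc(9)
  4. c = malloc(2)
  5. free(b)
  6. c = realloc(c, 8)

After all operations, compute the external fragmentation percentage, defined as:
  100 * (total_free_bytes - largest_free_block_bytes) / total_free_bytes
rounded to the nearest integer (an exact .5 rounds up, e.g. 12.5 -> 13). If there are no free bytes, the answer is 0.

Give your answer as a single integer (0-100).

Answer: 43

Derivation:
Op 1: a = malloc(4) -> a = 0; heap: [0-3 ALLOC][4-28 FREE]
Op 2: free(a) -> (freed a); heap: [0-28 FREE]
Op 3: b = malloc(9) -> b = 0; heap: [0-8 ALLOC][9-28 FREE]
Op 4: c = malloc(2) -> c = 9; heap: [0-8 ALLOC][9-10 ALLOC][11-28 FREE]
Op 5: free(b) -> (freed b); heap: [0-8 FREE][9-10 ALLOC][11-28 FREE]
Op 6: c = realloc(c, 8) -> c = 9; heap: [0-8 FREE][9-16 ALLOC][17-28 FREE]
Free blocks: [9 12] total_free=21 largest=12 -> 100*(21-12)/21 = 900/21 ≈ 42.857 -> rounds to 43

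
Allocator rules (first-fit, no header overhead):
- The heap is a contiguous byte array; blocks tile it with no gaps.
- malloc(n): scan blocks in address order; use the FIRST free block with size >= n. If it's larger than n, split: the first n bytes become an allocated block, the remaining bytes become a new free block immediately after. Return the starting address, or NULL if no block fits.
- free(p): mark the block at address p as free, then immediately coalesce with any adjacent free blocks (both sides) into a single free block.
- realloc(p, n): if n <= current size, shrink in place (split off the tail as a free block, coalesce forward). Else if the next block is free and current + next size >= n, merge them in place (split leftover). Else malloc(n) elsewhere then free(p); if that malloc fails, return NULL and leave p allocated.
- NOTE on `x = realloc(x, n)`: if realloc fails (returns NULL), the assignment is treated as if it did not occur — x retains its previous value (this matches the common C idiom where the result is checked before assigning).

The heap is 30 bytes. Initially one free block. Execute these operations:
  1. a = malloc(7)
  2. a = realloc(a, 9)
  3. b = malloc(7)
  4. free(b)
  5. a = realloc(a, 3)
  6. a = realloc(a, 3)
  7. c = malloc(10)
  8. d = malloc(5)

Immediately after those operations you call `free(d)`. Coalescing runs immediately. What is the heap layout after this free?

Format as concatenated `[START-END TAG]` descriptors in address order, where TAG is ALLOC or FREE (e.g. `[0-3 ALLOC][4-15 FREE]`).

Answer: [0-2 ALLOC][3-12 ALLOC][13-29 FREE]

Derivation:
Op 1: a = malloc(7) -> a = 0; heap: [0-6 ALLOC][7-29 FREE]
Op 2: a = realloc(a, 9) -> a = 0; heap: [0-8 ALLOC][9-29 FREE]
Op 3: b = malloc(7) -> b = 9; heap: [0-8 ALLOC][9-15 ALLOC][16-29 FREE]
Op 4: free(b) -> (freed b); heap: [0-8 ALLOC][9-29 FREE]
Op 5: a = realloc(a, 3) -> a = 0; heap: [0-2 ALLOC][3-29 FREE]
Op 6: a = realloc(a, 3) -> a = 0; heap: [0-2 ALLOC][3-29 FREE]
Op 7: c = malloc(10) -> c = 3; heap: [0-2 ALLOC][3-12 ALLOC][13-29 FREE]
Op 8: d = malloc(5) -> d = 13; heap: [0-2 ALLOC][3-12 ALLOC][13-17 ALLOC][18-29 FREE]
free(d): d = 13 -> block [13-17 ALLOC]; mark free, coalesce with adjacent free neighbors -> [0-2 ALLOC][3-12 ALLOC][13-29 FREE]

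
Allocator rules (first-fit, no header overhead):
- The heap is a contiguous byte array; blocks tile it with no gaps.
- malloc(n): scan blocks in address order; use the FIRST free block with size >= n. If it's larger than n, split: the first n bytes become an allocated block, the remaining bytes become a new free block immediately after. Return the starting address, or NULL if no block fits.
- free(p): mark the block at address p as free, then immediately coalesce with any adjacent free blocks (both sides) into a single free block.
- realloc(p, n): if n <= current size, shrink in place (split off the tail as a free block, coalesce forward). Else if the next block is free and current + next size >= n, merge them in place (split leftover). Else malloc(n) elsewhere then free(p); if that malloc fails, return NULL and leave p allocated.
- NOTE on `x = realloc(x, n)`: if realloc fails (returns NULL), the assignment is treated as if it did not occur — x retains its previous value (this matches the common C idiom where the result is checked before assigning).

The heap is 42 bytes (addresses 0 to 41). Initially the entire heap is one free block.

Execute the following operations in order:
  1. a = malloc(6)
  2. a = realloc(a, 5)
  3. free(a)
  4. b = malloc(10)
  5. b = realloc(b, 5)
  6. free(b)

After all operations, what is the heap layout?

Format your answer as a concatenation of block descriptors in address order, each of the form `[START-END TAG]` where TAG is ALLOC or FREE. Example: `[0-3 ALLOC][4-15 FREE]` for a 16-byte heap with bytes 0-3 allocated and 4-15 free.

Answer: [0-41 FREE]

Derivation:
Op 1: a = malloc(6) -> a = 0; heap: [0-5 ALLOC][6-41 FREE]
Op 2: a = realloc(a, 5) -> a = 0; heap: [0-4 ALLOC][5-41 FREE]
Op 3: free(a) -> (freed a); heap: [0-41 FREE]
Op 4: b = malloc(10) -> b = 0; heap: [0-9 ALLOC][10-41 FREE]
Op 5: b = realloc(b, 5) -> b = 0; heap: [0-4 ALLOC][5-41 FREE]
Op 6: free(b) -> (freed b); heap: [0-41 FREE]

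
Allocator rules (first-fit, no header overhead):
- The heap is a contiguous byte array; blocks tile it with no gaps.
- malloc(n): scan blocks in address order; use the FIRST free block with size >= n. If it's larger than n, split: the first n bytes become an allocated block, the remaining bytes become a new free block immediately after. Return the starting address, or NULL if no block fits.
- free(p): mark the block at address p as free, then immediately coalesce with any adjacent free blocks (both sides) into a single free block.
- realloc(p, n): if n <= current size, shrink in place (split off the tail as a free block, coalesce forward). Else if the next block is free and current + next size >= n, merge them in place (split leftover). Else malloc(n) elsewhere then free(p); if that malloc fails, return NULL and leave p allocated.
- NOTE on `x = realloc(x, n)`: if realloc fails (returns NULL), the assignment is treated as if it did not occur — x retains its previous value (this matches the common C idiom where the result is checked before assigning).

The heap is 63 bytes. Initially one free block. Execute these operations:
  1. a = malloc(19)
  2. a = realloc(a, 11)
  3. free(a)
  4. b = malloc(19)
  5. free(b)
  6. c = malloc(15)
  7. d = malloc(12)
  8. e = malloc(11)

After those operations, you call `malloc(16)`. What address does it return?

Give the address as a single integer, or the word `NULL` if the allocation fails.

Op 1: a = malloc(19) -> a = 0; heap: [0-18 ALLOC][19-62 FREE]
Op 2: a = realloc(a, 11) -> a = 0; heap: [0-10 ALLOC][11-62 FREE]
Op 3: free(a) -> (freed a); heap: [0-62 FREE]
Op 4: b = malloc(19) -> b = 0; heap: [0-18 ALLOC][19-62 FREE]
Op 5: free(b) -> (freed b); heap: [0-62 FREE]
Op 6: c = malloc(15) -> c = 0; heap: [0-14 ALLOC][15-62 FREE]
Op 7: d = malloc(12) -> d = 15; heap: [0-14 ALLOC][15-26 ALLOC][27-62 FREE]
Op 8: e = malloc(11) -> e = 27; heap: [0-14 ALLOC][15-26 ALLOC][27-37 ALLOC][38-62 FREE]
malloc(16): first-fit scan over [0-14 ALLOC][15-26 ALLOC][27-37 ALLOC][38-62 FREE] -> 38

Answer: 38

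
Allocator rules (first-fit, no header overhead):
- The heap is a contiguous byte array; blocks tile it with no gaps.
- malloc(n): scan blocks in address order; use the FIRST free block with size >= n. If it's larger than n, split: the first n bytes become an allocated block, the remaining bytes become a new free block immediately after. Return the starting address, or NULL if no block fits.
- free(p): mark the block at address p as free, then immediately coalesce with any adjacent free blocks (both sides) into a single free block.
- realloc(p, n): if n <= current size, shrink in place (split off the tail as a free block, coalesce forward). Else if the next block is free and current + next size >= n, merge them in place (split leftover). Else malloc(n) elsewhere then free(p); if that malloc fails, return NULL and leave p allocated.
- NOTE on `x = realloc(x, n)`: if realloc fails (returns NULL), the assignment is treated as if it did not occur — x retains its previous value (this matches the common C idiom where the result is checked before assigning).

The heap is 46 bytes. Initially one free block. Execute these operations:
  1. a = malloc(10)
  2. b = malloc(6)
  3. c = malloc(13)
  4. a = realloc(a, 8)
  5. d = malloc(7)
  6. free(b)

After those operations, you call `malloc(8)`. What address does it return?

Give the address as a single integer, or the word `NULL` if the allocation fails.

Answer: 8

Derivation:
Op 1: a = malloc(10) -> a = 0; heap: [0-9 ALLOC][10-45 FREE]
Op 2: b = malloc(6) -> b = 10; heap: [0-9 ALLOC][10-15 ALLOC][16-45 FREE]
Op 3: c = malloc(13) -> c = 16; heap: [0-9 ALLOC][10-15 ALLOC][16-28 ALLOC][29-45 FREE]
Op 4: a = realloc(a, 8) -> a = 0; heap: [0-7 ALLOC][8-9 FREE][10-15 ALLOC][16-28 ALLOC][29-45 FREE]
Op 5: d = malloc(7) -> d = 29; heap: [0-7 ALLOC][8-9 FREE][10-15 ALLOC][16-28 ALLOC][29-35 ALLOC][36-45 FREE]
Op 6: free(b) -> (freed b); heap: [0-7 ALLOC][8-15 FREE][16-28 ALLOC][29-35 ALLOC][36-45 FREE]
malloc(8): first-fit scan over [0-7 ALLOC][8-15 FREE][16-28 ALLOC][29-35 ALLOC][36-45 FREE] -> 8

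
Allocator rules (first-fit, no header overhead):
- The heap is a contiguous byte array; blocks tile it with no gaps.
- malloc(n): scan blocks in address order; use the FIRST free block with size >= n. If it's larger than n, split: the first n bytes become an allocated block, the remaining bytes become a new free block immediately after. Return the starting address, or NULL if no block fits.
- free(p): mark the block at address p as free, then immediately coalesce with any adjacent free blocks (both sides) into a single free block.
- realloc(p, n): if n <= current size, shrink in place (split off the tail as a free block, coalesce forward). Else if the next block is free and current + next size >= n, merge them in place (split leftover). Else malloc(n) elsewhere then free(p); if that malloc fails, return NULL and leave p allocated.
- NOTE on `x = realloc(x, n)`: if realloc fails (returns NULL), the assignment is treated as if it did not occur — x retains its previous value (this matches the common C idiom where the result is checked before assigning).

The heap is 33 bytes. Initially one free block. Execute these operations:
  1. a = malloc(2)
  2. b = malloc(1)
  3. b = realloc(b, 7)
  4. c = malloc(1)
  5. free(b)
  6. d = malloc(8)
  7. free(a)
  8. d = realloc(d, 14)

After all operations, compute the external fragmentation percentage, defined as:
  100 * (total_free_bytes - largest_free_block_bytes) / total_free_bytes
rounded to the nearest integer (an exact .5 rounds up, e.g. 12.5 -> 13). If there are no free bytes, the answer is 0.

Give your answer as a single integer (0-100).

Op 1: a = malloc(2) -> a = 0; heap: [0-1 ALLOC][2-32 FREE]
Op 2: b = malloc(1) -> b = 2; heap: [0-1 ALLOC][2-2 ALLOC][3-32 FREE]
Op 3: b = realloc(b, 7) -> b = 2; heap: [0-1 ALLOC][2-8 ALLOC][9-32 FREE]
Op 4: c = malloc(1) -> c = 9; heap: [0-1 ALLOC][2-8 ALLOC][9-9 ALLOC][10-32 FREE]
Op 5: free(b) -> (freed b); heap: [0-1 ALLOC][2-8 FREE][9-9 ALLOC][10-32 FREE]
Op 6: d = malloc(8) -> d = 10; heap: [0-1 ALLOC][2-8 FREE][9-9 ALLOC][10-17 ALLOC][18-32 FREE]
Op 7: free(a) -> (freed a); heap: [0-8 FREE][9-9 ALLOC][10-17 ALLOC][18-32 FREE]
Op 8: d = realloc(d, 14) -> d = 10; heap: [0-8 FREE][9-9 ALLOC][10-23 ALLOC][24-32 FREE]
Free blocks: [9 9] total_free=18 largest=9 -> 100*(18-9)/18 = 900/18 = 50

Answer: 50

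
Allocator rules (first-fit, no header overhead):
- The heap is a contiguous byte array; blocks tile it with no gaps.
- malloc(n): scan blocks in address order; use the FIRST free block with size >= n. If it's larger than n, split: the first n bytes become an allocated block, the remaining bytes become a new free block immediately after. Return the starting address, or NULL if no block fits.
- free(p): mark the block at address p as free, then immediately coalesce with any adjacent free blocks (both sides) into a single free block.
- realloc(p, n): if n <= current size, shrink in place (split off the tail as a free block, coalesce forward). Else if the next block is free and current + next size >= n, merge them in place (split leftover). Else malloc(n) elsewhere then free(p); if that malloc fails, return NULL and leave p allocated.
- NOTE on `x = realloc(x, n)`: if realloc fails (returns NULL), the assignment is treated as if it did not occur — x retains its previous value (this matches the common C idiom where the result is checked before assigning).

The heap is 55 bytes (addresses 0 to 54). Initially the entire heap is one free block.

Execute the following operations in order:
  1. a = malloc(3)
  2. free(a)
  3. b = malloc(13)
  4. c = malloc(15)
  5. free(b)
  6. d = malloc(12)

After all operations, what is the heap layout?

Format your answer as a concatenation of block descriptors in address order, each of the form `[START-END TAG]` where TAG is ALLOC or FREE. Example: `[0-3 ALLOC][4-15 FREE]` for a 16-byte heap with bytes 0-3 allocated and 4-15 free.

Answer: [0-11 ALLOC][12-12 FREE][13-27 ALLOC][28-54 FREE]

Derivation:
Op 1: a = malloc(3) -> a = 0; heap: [0-2 ALLOC][3-54 FREE]
Op 2: free(a) -> (freed a); heap: [0-54 FREE]
Op 3: b = malloc(13) -> b = 0; heap: [0-12 ALLOC][13-54 FREE]
Op 4: c = malloc(15) -> c = 13; heap: [0-12 ALLOC][13-27 ALLOC][28-54 FREE]
Op 5: free(b) -> (freed b); heap: [0-12 FREE][13-27 ALLOC][28-54 FREE]
Op 6: d = malloc(12) -> d = 0; heap: [0-11 ALLOC][12-12 FREE][13-27 ALLOC][28-54 FREE]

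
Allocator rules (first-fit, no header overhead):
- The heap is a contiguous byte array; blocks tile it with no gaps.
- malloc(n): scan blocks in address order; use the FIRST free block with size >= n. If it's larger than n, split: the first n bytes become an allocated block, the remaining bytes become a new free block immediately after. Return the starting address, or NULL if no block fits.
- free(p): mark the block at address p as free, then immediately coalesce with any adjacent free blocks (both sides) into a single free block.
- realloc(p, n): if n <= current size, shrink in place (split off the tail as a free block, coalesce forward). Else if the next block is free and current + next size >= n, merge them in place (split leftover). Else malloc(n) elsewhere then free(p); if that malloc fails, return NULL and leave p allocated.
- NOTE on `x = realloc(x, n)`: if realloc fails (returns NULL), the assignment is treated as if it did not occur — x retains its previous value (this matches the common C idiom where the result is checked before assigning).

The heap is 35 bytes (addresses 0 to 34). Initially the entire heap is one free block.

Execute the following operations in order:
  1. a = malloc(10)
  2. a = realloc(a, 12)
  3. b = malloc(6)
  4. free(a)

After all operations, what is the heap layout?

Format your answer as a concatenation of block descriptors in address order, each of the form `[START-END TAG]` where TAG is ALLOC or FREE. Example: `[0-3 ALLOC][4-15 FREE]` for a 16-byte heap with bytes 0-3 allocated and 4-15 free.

Answer: [0-11 FREE][12-17 ALLOC][18-34 FREE]

Derivation:
Op 1: a = malloc(10) -> a = 0; heap: [0-9 ALLOC][10-34 FREE]
Op 2: a = realloc(a, 12) -> a = 0; heap: [0-11 ALLOC][12-34 FREE]
Op 3: b = malloc(6) -> b = 12; heap: [0-11 ALLOC][12-17 ALLOC][18-34 FREE]
Op 4: free(a) -> (freed a); heap: [0-11 FREE][12-17 ALLOC][18-34 FREE]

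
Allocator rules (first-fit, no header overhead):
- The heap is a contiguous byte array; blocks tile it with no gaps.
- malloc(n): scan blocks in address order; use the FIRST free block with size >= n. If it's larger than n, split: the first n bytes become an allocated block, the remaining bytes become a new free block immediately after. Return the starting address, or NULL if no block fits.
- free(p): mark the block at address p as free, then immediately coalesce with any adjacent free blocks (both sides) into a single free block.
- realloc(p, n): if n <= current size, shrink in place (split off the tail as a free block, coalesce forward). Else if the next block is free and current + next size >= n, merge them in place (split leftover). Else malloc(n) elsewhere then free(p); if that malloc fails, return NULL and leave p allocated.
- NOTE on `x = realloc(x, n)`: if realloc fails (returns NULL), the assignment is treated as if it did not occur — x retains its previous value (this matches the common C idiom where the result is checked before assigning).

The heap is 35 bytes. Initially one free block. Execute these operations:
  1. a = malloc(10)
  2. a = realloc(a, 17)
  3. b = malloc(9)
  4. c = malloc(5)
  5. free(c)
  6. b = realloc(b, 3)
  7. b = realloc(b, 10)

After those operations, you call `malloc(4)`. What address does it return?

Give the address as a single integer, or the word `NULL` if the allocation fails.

Op 1: a = malloc(10) -> a = 0; heap: [0-9 ALLOC][10-34 FREE]
Op 2: a = realloc(a, 17) -> a = 0; heap: [0-16 ALLOC][17-34 FREE]
Op 3: b = malloc(9) -> b = 17; heap: [0-16 ALLOC][17-25 ALLOC][26-34 FREE]
Op 4: c = malloc(5) -> c = 26; heap: [0-16 ALLOC][17-25 ALLOC][26-30 ALLOC][31-34 FREE]
Op 5: free(c) -> (freed c); heap: [0-16 ALLOC][17-25 ALLOC][26-34 FREE]
Op 6: b = realloc(b, 3) -> b = 17; heap: [0-16 ALLOC][17-19 ALLOC][20-34 FREE]
Op 7: b = realloc(b, 10) -> b = 17; heap: [0-16 ALLOC][17-26 ALLOC][27-34 FREE]
malloc(4): first-fit scan over [0-16 ALLOC][17-26 ALLOC][27-34 FREE] -> 27

Answer: 27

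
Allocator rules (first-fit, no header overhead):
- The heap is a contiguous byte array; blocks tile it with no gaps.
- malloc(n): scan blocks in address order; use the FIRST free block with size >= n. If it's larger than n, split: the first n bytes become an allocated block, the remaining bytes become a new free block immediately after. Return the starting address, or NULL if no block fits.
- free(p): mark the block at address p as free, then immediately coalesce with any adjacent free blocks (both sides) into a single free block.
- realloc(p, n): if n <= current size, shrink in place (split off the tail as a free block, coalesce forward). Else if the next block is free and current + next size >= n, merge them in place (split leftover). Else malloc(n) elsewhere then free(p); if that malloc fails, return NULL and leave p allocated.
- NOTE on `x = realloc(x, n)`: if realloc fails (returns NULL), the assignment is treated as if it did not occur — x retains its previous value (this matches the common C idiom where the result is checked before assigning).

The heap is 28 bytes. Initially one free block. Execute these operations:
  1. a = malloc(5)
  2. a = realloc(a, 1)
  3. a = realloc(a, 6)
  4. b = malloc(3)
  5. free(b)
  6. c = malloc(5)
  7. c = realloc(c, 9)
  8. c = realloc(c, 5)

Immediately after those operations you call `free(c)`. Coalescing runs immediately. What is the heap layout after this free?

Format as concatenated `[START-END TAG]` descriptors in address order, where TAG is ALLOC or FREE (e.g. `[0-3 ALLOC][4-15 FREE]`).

Answer: [0-5 ALLOC][6-27 FREE]

Derivation:
Op 1: a = malloc(5) -> a = 0; heap: [0-4 ALLOC][5-27 FREE]
Op 2: a = realloc(a, 1) -> a = 0; heap: [0-0 ALLOC][1-27 FREE]
Op 3: a = realloc(a, 6) -> a = 0; heap: [0-5 ALLOC][6-27 FREE]
Op 4: b = malloc(3) -> b = 6; heap: [0-5 ALLOC][6-8 ALLOC][9-27 FREE]
Op 5: free(b) -> (freed b); heap: [0-5 ALLOC][6-27 FREE]
Op 6: c = malloc(5) -> c = 6; heap: [0-5 ALLOC][6-10 ALLOC][11-27 FREE]
Op 7: c = realloc(c, 9) -> c = 6; heap: [0-5 ALLOC][6-14 ALLOC][15-27 FREE]
Op 8: c = realloc(c, 5) -> c = 6; heap: [0-5 ALLOC][6-10 ALLOC][11-27 FREE]
free(c): c = 6 -> block [6-10 ALLOC]; mark free, coalesce with adjacent free neighbors -> [0-5 ALLOC][6-27 FREE]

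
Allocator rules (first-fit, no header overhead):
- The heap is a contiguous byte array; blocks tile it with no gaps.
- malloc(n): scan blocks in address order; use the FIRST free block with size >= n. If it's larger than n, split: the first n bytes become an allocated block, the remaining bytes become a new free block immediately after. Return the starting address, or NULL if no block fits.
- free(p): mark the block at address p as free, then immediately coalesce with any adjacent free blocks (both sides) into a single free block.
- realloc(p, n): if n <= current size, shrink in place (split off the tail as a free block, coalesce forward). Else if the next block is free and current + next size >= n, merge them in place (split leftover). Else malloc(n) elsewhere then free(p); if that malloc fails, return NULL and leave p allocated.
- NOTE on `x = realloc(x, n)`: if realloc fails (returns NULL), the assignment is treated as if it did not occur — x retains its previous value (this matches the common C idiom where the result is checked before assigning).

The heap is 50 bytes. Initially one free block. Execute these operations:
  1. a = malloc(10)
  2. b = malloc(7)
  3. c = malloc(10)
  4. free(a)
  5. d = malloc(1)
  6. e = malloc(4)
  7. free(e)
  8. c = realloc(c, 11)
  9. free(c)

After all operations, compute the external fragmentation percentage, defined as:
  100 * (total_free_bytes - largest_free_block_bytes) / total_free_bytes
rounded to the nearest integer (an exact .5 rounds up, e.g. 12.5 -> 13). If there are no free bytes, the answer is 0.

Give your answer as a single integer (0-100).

Op 1: a = malloc(10) -> a = 0; heap: [0-9 ALLOC][10-49 FREE]
Op 2: b = malloc(7) -> b = 10; heap: [0-9 ALLOC][10-16 ALLOC][17-49 FREE]
Op 3: c = malloc(10) -> c = 17; heap: [0-9 ALLOC][10-16 ALLOC][17-26 ALLOC][27-49 FREE]
Op 4: free(a) -> (freed a); heap: [0-9 FREE][10-16 ALLOC][17-26 ALLOC][27-49 FREE]
Op 5: d = malloc(1) -> d = 0; heap: [0-0 ALLOC][1-9 FREE][10-16 ALLOC][17-26 ALLOC][27-49 FREE]
Op 6: e = malloc(4) -> e = 1; heap: [0-0 ALLOC][1-4 ALLOC][5-9 FREE][10-16 ALLOC][17-26 ALLOC][27-49 FREE]
Op 7: free(e) -> (freed e); heap: [0-0 ALLOC][1-9 FREE][10-16 ALLOC][17-26 ALLOC][27-49 FREE]
Op 8: c = realloc(c, 11) -> c = 17; heap: [0-0 ALLOC][1-9 FREE][10-16 ALLOC][17-27 ALLOC][28-49 FREE]
Op 9: free(c) -> (freed c); heap: [0-0 ALLOC][1-9 FREE][10-16 ALLOC][17-49 FREE]
Free blocks: [9 33] total_free=42 largest=33 -> 100*(42-33)/42 = 900/42 ≈ 21.429 -> rounds to 21

Answer: 21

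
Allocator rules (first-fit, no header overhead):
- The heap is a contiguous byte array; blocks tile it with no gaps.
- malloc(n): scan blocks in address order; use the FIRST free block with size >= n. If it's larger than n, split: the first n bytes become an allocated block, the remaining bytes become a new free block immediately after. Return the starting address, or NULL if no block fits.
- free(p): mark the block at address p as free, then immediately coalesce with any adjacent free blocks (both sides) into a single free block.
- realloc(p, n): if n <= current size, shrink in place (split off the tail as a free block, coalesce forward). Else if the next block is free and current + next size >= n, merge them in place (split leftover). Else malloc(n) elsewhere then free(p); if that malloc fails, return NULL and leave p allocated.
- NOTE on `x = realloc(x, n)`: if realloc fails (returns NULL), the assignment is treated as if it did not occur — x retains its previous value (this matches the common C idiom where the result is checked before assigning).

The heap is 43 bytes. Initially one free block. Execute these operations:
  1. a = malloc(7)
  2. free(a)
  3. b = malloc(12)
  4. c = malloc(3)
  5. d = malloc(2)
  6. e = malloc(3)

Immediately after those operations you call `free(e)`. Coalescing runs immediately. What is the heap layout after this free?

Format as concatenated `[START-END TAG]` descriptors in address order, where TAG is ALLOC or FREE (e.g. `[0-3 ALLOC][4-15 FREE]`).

Op 1: a = malloc(7) -> a = 0; heap: [0-6 ALLOC][7-42 FREE]
Op 2: free(a) -> (freed a); heap: [0-42 FREE]
Op 3: b = malloc(12) -> b = 0; heap: [0-11 ALLOC][12-42 FREE]
Op 4: c = malloc(3) -> c = 12; heap: [0-11 ALLOC][12-14 ALLOC][15-42 FREE]
Op 5: d = malloc(2) -> d = 15; heap: [0-11 ALLOC][12-14 ALLOC][15-16 ALLOC][17-42 FREE]
Op 6: e = malloc(3) -> e = 17; heap: [0-11 ALLOC][12-14 ALLOC][15-16 ALLOC][17-19 ALLOC][20-42 FREE]
free(e): e = 17 -> block [17-19 ALLOC]; mark free, coalesce with adjacent free neighbors -> [0-11 ALLOC][12-14 ALLOC][15-16 ALLOC][17-42 FREE]

Answer: [0-11 ALLOC][12-14 ALLOC][15-16 ALLOC][17-42 FREE]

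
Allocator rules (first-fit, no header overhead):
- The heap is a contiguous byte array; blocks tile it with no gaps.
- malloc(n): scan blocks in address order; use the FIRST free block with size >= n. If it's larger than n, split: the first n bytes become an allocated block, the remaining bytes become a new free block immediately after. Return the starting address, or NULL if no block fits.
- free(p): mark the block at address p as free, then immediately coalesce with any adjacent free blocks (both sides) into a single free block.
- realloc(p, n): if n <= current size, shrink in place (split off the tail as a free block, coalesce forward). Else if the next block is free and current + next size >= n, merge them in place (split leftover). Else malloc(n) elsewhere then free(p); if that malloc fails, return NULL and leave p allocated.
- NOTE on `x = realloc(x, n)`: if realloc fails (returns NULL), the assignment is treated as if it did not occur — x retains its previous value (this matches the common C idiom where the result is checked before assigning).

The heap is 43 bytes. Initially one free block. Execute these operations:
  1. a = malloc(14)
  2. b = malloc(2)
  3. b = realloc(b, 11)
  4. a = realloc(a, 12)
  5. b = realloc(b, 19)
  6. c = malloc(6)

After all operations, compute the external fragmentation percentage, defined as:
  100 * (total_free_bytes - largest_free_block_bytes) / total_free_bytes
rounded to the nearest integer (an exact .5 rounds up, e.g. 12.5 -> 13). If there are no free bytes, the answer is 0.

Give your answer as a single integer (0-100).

Answer: 33

Derivation:
Op 1: a = malloc(14) -> a = 0; heap: [0-13 ALLOC][14-42 FREE]
Op 2: b = malloc(2) -> b = 14; heap: [0-13 ALLOC][14-15 ALLOC][16-42 FREE]
Op 3: b = realloc(b, 11) -> b = 14; heap: [0-13 ALLOC][14-24 ALLOC][25-42 FREE]
Op 4: a = realloc(a, 12) -> a = 0; heap: [0-11 ALLOC][12-13 FREE][14-24 ALLOC][25-42 FREE]
Op 5: b = realloc(b, 19) -> b = 14; heap: [0-11 ALLOC][12-13 FREE][14-32 ALLOC][33-42 FREE]
Op 6: c = malloc(6) -> c = 33; heap: [0-11 ALLOC][12-13 FREE][14-32 ALLOC][33-38 ALLOC][39-42 FREE]
Free blocks: [2 4] total_free=6 largest=4 -> 100*(6-4)/6 = 200/6 ≈ 33.333 -> rounds to 33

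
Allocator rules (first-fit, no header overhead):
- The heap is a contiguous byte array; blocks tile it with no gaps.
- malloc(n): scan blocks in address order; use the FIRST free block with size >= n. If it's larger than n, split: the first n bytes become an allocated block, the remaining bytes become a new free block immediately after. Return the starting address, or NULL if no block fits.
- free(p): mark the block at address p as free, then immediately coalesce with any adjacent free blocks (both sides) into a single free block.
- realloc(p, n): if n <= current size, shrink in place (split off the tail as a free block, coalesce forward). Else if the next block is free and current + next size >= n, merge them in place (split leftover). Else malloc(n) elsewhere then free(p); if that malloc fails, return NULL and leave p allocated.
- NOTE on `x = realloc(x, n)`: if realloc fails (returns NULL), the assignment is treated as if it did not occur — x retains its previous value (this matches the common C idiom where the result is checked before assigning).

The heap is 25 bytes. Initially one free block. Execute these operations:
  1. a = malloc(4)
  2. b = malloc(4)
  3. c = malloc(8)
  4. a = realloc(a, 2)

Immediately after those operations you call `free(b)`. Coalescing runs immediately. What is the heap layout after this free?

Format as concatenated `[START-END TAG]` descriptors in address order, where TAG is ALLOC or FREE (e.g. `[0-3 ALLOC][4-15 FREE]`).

Answer: [0-1 ALLOC][2-7 FREE][8-15 ALLOC][16-24 FREE]

Derivation:
Op 1: a = malloc(4) -> a = 0; heap: [0-3 ALLOC][4-24 FREE]
Op 2: b = malloc(4) -> b = 4; heap: [0-3 ALLOC][4-7 ALLOC][8-24 FREE]
Op 3: c = malloc(8) -> c = 8; heap: [0-3 ALLOC][4-7 ALLOC][8-15 ALLOC][16-24 FREE]
Op 4: a = realloc(a, 2) -> a = 0; heap: [0-1 ALLOC][2-3 FREE][4-7 ALLOC][8-15 ALLOC][16-24 FREE]
free(b): b = 4 -> block [4-7 ALLOC]; mark free, coalesce with adjacent free neighbors -> [0-1 ALLOC][2-7 FREE][8-15 ALLOC][16-24 FREE]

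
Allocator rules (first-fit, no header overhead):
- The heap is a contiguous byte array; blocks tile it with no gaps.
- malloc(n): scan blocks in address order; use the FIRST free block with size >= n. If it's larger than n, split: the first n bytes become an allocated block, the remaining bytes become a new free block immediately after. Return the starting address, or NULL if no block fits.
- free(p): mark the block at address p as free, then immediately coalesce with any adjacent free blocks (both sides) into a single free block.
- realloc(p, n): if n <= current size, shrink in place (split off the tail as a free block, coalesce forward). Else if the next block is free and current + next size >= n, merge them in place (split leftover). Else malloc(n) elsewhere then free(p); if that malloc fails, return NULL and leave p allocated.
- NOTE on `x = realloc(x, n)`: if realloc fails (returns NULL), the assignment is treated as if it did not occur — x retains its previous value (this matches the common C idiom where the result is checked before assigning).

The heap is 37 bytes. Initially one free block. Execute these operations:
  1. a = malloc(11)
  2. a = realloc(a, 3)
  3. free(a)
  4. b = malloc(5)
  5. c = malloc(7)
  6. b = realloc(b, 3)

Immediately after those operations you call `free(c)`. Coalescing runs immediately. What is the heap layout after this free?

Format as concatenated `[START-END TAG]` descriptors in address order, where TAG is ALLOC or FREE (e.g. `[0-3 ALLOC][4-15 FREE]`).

Answer: [0-2 ALLOC][3-36 FREE]

Derivation:
Op 1: a = malloc(11) -> a = 0; heap: [0-10 ALLOC][11-36 FREE]
Op 2: a = realloc(a, 3) -> a = 0; heap: [0-2 ALLOC][3-36 FREE]
Op 3: free(a) -> (freed a); heap: [0-36 FREE]
Op 4: b = malloc(5) -> b = 0; heap: [0-4 ALLOC][5-36 FREE]
Op 5: c = malloc(7) -> c = 5; heap: [0-4 ALLOC][5-11 ALLOC][12-36 FREE]
Op 6: b = realloc(b, 3) -> b = 0; heap: [0-2 ALLOC][3-4 FREE][5-11 ALLOC][12-36 FREE]
free(c): c = 5 -> block [5-11 ALLOC]; mark free, coalesce with adjacent free neighbors -> [0-2 ALLOC][3-36 FREE]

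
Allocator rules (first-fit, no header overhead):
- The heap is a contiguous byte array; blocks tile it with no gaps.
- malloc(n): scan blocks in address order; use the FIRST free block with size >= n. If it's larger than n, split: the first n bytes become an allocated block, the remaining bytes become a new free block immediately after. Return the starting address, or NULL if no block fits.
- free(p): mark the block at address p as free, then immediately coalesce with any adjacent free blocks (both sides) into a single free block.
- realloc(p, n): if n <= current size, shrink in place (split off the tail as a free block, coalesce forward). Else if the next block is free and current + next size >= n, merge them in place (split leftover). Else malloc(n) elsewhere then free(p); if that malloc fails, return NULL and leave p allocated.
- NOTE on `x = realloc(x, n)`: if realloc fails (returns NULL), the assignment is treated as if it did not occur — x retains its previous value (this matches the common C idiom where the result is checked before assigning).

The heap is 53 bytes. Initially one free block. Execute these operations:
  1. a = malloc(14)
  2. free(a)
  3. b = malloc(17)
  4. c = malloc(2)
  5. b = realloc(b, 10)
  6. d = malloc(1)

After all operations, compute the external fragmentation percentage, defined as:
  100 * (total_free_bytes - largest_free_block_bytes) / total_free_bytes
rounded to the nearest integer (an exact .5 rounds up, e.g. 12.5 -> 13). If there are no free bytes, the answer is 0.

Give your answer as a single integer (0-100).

Answer: 15

Derivation:
Op 1: a = malloc(14) -> a = 0; heap: [0-13 ALLOC][14-52 FREE]
Op 2: free(a) -> (freed a); heap: [0-52 FREE]
Op 3: b = malloc(17) -> b = 0; heap: [0-16 ALLOC][17-52 FREE]
Op 4: c = malloc(2) -> c = 17; heap: [0-16 ALLOC][17-18 ALLOC][19-52 FREE]
Op 5: b = realloc(b, 10) -> b = 0; heap: [0-9 ALLOC][10-16 FREE][17-18 ALLOC][19-52 FREE]
Op 6: d = malloc(1) -> d = 10; heap: [0-9 ALLOC][10-10 ALLOC][11-16 FREE][17-18 ALLOC][19-52 FREE]
Free blocks: [6 34] total_free=40 largest=34 -> 100*(40-34)/40 = 600/40 = 15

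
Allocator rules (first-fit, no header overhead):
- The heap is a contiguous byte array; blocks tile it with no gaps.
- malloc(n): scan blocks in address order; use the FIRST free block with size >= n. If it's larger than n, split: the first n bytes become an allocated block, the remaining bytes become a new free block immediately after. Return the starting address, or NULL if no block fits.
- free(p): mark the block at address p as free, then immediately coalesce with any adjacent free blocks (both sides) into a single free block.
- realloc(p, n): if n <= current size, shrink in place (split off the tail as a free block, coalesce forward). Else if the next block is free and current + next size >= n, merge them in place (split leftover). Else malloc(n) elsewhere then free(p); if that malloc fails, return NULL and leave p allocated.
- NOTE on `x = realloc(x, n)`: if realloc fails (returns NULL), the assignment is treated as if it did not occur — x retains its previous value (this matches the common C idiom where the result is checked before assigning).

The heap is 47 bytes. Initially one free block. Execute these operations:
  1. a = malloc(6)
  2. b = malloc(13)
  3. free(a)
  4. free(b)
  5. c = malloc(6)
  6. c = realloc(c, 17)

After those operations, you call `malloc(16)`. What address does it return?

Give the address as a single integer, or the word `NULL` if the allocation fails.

Op 1: a = malloc(6) -> a = 0; heap: [0-5 ALLOC][6-46 FREE]
Op 2: b = malloc(13) -> b = 6; heap: [0-5 ALLOC][6-18 ALLOC][19-46 FREE]
Op 3: free(a) -> (freed a); heap: [0-5 FREE][6-18 ALLOC][19-46 FREE]
Op 4: free(b) -> (freed b); heap: [0-46 FREE]
Op 5: c = malloc(6) -> c = 0; heap: [0-5 ALLOC][6-46 FREE]
Op 6: c = realloc(c, 17) -> c = 0; heap: [0-16 ALLOC][17-46 FREE]
malloc(16): first-fit scan over [0-16 ALLOC][17-46 FREE] -> 17

Answer: 17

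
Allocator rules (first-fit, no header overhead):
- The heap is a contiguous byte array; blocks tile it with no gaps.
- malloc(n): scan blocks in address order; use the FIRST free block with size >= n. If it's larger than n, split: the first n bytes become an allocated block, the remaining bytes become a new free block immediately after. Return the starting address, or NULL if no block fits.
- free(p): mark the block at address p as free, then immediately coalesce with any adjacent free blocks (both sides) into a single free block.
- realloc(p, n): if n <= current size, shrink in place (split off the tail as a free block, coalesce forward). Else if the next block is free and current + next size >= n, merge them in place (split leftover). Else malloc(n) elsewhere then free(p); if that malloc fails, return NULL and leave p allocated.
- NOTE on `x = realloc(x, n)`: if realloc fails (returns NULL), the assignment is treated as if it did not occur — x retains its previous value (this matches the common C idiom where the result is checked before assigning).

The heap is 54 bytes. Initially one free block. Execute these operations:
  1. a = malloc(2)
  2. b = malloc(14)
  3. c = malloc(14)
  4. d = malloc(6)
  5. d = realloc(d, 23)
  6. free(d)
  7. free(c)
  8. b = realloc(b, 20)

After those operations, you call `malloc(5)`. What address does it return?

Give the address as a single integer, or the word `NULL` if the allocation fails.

Answer: 22

Derivation:
Op 1: a = malloc(2) -> a = 0; heap: [0-1 ALLOC][2-53 FREE]
Op 2: b = malloc(14) -> b = 2; heap: [0-1 ALLOC][2-15 ALLOC][16-53 FREE]
Op 3: c = malloc(14) -> c = 16; heap: [0-1 ALLOC][2-15 ALLOC][16-29 ALLOC][30-53 FREE]
Op 4: d = malloc(6) -> d = 30; heap: [0-1 ALLOC][2-15 ALLOC][16-29 ALLOC][30-35 ALLOC][36-53 FREE]
Op 5: d = realloc(d, 23) -> d = 30; heap: [0-1 ALLOC][2-15 ALLOC][16-29 ALLOC][30-52 ALLOC][53-53 FREE]
Op 6: free(d) -> (freed d); heap: [0-1 ALLOC][2-15 ALLOC][16-29 ALLOC][30-53 FREE]
Op 7: free(c) -> (freed c); heap: [0-1 ALLOC][2-15 ALLOC][16-53 FREE]
Op 8: b = realloc(b, 20) -> b = 2; heap: [0-1 ALLOC][2-21 ALLOC][22-53 FREE]
malloc(5): first-fit scan over [0-1 ALLOC][2-21 ALLOC][22-53 FREE] -> 22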